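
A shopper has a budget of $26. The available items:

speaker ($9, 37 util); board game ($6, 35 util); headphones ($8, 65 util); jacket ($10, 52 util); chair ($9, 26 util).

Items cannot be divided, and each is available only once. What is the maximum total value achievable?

Check high-value combinations within $26:
- board game+headphones+jacket: cost 6+8+10=24, value 35+65+52=152
- speaker+board game+headphones: cost 9+6+8=23, value 37+35+65=137
- speaker+headphones+chair: cost 9+8+9=26, value 37+65+26=128
Best: 152 util.

152 util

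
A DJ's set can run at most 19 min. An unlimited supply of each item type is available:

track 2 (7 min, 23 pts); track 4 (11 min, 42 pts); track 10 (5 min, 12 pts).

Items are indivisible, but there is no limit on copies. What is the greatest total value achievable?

Best value-per-unit is track 4 at 42/11; filling with it alone gives 1×42 = 42.
Optimal mix: 1×track 2 + 1×track 4 → duration 18, value 65.

65 pts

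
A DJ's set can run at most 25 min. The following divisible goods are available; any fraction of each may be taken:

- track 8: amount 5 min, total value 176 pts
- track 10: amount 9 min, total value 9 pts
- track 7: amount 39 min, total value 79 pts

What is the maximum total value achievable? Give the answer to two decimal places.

Take in order of value per unit:
- track 8 (176/5 per unit): all 5 → value 176, running total 176.00
- track 7 (79/39 per unit): 20 of 39 → value 20×79/39 = 40.5128, running total 216.51
Total 216.51.

216.51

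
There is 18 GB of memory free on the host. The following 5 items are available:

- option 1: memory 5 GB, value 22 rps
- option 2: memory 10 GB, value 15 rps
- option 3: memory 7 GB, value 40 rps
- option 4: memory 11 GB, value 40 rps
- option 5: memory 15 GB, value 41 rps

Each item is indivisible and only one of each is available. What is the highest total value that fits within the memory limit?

80 rps

Check high-value combinations within 18 GB:
- option 3+option 4: memory 7+11=18, value 40+40=80
- option 1+option 3: memory 5+7=12, value 22+40=62
- option 1+option 4: memory 5+11=16, value 22+40=62
- option 2+option 3: memory 10+7=17, value 15+40=55
- option 5: memory 15, value 41
Best: 80 rps.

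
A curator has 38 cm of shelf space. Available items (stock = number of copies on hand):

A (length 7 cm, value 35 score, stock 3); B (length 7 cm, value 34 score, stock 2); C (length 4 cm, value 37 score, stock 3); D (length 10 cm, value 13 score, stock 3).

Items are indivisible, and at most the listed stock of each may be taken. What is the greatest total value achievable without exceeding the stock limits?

216 score

Top feasible selections:
- 3×A + 3×C: length 33, value 216
- 2×A + 1×B + 3×C: length 33, value 215
- 1×A + 2×B + 3×C: length 33, value 214
Best: 216 score.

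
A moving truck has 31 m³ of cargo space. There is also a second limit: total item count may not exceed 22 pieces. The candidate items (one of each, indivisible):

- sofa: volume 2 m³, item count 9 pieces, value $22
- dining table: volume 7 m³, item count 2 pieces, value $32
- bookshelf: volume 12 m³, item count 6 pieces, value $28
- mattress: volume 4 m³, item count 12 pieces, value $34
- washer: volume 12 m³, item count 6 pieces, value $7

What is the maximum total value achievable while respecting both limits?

Feasible sets respecting both limits:
- dining table+bookshelf+mattress: volume 23, item count 20, value 94
- sofa+dining table+bookshelf: volume 21, item count 17, value 82
- dining table+mattress+washer: volume 23, item count 20, value 73
Best: $94.

$94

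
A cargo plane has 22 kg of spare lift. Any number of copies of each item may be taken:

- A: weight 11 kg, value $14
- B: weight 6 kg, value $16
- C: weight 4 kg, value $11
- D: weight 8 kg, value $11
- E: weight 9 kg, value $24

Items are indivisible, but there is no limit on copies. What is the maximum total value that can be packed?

$60

Best value-per-unit is C at 11/4; filling with it alone gives 5×11 = 55.
Optimal mix: 1×B + 4×C → weight 22, value 60.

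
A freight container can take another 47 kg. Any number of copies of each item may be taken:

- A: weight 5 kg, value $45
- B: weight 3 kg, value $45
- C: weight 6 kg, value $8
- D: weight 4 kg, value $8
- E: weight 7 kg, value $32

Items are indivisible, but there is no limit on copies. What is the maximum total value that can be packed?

Best value-per-unit is B at 45/3; filling with it alone gives 15×45 = 675.
Optimal mix: 1×A + 14×B → weight 47, value 675.

$675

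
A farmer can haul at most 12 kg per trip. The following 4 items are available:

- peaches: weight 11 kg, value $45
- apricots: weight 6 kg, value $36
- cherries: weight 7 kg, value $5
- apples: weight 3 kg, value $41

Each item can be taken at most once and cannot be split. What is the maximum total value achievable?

Check high-value combinations within 12 kg:
- apricots+apples: weight 6+3=9, value 36+41=77
- cherries+apples: weight 7+3=10, value 5+41=46
- peaches: weight 11, value 45
- apples: weight 3, value 41
Best: $77.

$77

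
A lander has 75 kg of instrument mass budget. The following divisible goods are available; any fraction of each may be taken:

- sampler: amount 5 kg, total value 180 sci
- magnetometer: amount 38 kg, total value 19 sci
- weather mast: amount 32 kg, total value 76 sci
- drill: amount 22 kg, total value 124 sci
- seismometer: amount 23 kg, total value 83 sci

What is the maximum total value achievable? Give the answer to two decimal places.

446.38

Take in order of value per unit:
- sampler (180/5 per unit): all 5 → value 180, running total 180.00
- drill (124/22 per unit): all 22 → value 124, running total 304.00
- seismometer (83/23 per unit): all 23 → value 83, running total 387.00
- weather mast (76/32 per unit): 25 of 32 → value 25×76/32 = 59.3750, running total 446.38
Total 446.38.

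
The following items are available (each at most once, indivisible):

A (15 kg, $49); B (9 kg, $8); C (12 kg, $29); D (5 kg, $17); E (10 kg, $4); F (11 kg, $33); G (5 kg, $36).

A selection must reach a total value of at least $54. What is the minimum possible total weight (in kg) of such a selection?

Subsets with value ≥ 54, sorted by total weight:
- F+G: weight 16, value 69
- C+G: weight 17, value 65
- B+D+G: weight 19, value 61
- A+G: weight 20, value 85
Minimum weight: 16 kg.

16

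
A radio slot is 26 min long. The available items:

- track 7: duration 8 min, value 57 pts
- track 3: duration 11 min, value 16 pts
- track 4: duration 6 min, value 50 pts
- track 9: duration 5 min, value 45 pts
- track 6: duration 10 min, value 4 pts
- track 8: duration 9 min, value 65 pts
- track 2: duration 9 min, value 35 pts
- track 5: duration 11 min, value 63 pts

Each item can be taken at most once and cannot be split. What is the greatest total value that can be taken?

Check high-value combinations within 26 min:
- track 4+track 8+track 5: duration 6+9+11=26, value 50+65+63=178
- track 9+track 8+track 5: duration 5+9+11=25, value 45+65+63=173
- track 7+track 4+track 8: duration 8+6+9=23, value 57+50+65=172
- track 7+track 4+track 5: duration 8+6+11=25, value 57+50+63=170
Best: 178 pts.

178 pts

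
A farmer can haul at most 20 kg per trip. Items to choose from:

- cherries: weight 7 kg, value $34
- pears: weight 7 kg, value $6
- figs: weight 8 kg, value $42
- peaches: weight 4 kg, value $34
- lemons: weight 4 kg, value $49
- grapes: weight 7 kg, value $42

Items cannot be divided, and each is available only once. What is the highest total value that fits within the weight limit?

$133

Check high-value combinations within 20 kg:
- figs+lemons+grapes: weight 8+4+7=19, value 42+49+42=133
- peaches+lemons+grapes: weight 4+4+7=15, value 34+49+42=125
- figs+peaches+lemons: weight 8+4+4=16, value 42+34+49=125
- cherries+lemons+grapes: weight 7+4+7=18, value 34+49+42=125
- cherries+figs+lemons: weight 7+8+4=19, value 34+42+49=125
Best: $133.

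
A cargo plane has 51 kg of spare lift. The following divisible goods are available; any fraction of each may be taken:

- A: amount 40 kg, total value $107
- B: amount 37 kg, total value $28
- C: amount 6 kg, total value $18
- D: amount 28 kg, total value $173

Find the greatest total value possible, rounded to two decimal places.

Take in order of value per unit:
- D (173/28 per unit): all 28 → value 173, running total 173.00
- C (18/6 per unit): all 6 → value 18, running total 191.00
- A (107/40 per unit): 17 of 40 → value 17×107/40 = 45.4750, running total 236.48
Total 236.48.

236.48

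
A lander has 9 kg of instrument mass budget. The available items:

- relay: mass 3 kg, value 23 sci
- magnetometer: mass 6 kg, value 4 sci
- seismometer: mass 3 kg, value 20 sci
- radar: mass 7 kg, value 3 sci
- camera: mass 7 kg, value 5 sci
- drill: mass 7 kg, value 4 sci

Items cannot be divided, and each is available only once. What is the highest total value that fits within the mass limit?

43 sci

This is a 0/1 knapsack; check combinations near the capacity.
- relay+seismometer: mass 3+3=6, value 23+20=43
- relay+magnetometer: mass 3+6=9, value 23+4=27
- magnetometer+seismometer: mass 6+3=9, value 4+20=24
- relay: mass 3, value 23
- seismometer: mass 3, value 20
Best: 43 sci.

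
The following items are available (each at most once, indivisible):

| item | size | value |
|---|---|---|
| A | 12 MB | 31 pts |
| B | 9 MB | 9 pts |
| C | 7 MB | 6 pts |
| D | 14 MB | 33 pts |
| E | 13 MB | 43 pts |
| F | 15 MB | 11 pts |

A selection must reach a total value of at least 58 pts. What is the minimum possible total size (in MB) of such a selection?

25

Subsets with value ≥ 58, sorted by total size:
- A+E: size 25, value 74
- A+D: size 26, value 64
Minimum size: 25 MB.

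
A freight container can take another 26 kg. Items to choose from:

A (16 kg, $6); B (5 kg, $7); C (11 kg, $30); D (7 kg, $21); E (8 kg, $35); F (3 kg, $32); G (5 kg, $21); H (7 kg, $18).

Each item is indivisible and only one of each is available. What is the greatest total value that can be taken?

Check high-value combinations within 26 kg:
- D+E+F+G: weight 7+8+3+5=23, value 21+35+32+21=109
- E+F+G+H: weight 8+3+5+7=23, value 35+32+21+18=106
- D+E+F+H: weight 7+8+3+7=25, value 21+35+32+18=106
- C+D+F+G: weight 11+7+3+5=26, value 30+21+32+21=104
- C+F+G+H: weight 11+3+5+7=26, value 30+32+21+18=101
Best: $109.

$109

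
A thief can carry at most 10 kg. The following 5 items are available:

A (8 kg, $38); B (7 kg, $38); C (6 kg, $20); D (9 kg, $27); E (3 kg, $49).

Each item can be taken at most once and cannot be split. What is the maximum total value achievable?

Check high-value combinations within 10 kg:
- B+E: weight 7+3=10, value 38+49=87
- C+E: weight 6+3=9, value 20+49=69
- E: weight 3, value 49
- B: weight 7, value 38
Best: $87.

$87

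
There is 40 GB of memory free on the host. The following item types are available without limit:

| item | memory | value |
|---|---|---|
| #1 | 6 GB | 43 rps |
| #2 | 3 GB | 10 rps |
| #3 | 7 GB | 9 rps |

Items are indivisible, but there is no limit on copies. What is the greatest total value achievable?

268 rps

Best value-per-unit is #1 at 43/6; filling with it alone gives 6×43 = 258.
Optimal mix: 6×#1 + 1×#2 → memory 39, value 268.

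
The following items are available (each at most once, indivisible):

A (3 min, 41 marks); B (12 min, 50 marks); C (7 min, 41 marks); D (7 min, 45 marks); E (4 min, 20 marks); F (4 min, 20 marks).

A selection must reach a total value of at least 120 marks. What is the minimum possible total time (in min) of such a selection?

Subsets with value ≥ 120, sorted by total time:
- A+C+D: time 17, value 127
- A+D+E+F: time 18, value 126
- A+C+E+F: time 18, value 122
Minimum time: 17 min.

17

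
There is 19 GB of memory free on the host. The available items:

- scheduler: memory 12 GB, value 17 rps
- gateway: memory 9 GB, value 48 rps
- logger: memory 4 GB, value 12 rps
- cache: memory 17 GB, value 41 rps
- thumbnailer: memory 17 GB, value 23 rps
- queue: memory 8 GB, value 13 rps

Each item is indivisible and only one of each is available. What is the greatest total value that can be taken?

Check high-value combinations within 19 GB:
- gateway+queue: memory 9+8=17, value 48+13=61
- gateway+logger: memory 9+4=13, value 48+12=60
- gateway: memory 9, value 48
- cache: memory 17, value 41
- scheduler+logger: memory 12+4=16, value 17+12=29
Best: 61 rps.

61 rps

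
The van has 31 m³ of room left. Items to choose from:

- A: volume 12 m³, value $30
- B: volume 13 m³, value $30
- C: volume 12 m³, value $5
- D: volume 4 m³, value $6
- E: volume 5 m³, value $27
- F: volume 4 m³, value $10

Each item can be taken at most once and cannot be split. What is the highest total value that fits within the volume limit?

This is a 0/1 knapsack; check combinations near the capacity.
- A+B+E: volume 12+13+5=30, value 30+30+27=87
- A+D+E+F: volume 12+4+5+4=25, value 30+6+27+10=73
- B+D+E+F: volume 13+4+5+4=26, value 30+6+27+10=73
- A+B+F: volume 12+13+4=29, value 30+30+10=70
Best: $87.

$87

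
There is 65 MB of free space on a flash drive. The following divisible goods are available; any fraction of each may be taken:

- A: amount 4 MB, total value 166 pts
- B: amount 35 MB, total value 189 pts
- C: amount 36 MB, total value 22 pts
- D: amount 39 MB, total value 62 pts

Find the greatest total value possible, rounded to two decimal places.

Take in order of value per unit:
- A (166/4 per unit): all 4 → value 166, running total 166.00
- B (189/35 per unit): all 35 → value 189, running total 355.00
- D (62/39 per unit): 26 of 39 → value 26×62/39 = 41.3333, running total 396.33
Total 396.33.

396.33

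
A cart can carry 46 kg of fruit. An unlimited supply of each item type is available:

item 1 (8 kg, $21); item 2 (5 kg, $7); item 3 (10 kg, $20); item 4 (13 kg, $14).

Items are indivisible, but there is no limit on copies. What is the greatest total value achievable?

Best value-per-unit is item 1 at 21/8; filling with it alone gives 5×21 = 105.
Optimal mix: 5×item 1 + 1×item 2 → weight 45, value 112.

$112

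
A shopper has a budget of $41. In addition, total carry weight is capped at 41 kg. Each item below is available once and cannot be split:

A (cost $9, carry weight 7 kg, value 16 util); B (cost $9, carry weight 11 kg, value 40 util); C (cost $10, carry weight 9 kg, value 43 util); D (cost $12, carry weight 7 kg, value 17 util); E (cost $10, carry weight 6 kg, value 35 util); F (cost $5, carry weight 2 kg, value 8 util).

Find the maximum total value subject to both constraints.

Feasible sets respecting both limits:
- B+C+D+E: cost 41, carry weight 33, value 135
- A+B+C+E: cost 38, carry weight 33, value 134
- B+C+E+F: cost 34, carry weight 28, value 126
- B+C+E: cost 29, carry weight 26, value 118
Best: 135 util.

135 util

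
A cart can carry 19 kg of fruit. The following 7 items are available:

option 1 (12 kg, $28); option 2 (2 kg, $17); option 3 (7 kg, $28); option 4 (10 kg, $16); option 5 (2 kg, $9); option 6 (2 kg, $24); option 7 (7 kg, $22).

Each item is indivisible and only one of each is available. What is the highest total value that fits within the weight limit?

Check high-value combinations within 19 kg:
- option 2+option 3+option 6+option 7: weight 2+7+2+7=18, value 17+28+24+22=91
- option 3+option 5+option 6+option 7: weight 7+2+2+7=18, value 28+9+24+22=83
- option 2+option 3+option 5+option 6: weight 2+7+2+2=13, value 17+28+9+24=78
- option 1+option 2+option 5+option 6: weight 12+2+2+2=18, value 28+17+9+24=78
- option 2+option 3+option 5+option 7: weight 2+7+2+7=18, value 17+28+9+22=76
Best: $91.

$91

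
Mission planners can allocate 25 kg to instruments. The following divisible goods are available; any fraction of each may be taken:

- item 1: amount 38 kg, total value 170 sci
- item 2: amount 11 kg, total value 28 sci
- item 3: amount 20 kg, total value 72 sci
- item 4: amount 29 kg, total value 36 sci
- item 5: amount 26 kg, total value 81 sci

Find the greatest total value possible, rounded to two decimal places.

Take in order of value per unit:
- item 1 (170/38 per unit): 25 of 38 → value 25×170/38 = 111.8421, running total 111.84
Total 111.84.

111.84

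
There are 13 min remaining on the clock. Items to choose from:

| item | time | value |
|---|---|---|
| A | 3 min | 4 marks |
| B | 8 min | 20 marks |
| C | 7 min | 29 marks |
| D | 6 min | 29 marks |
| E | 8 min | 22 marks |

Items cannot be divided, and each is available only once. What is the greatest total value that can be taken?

58 marks

Check high-value combinations within 13 min:
- C+D: time 7+6=13, value 29+29=58
- A+D: time 3+6=9, value 4+29=33
- A+C: time 3+7=10, value 4+29=33
- D: time 6, value 29
- C: time 7, value 29
Best: 58 marks.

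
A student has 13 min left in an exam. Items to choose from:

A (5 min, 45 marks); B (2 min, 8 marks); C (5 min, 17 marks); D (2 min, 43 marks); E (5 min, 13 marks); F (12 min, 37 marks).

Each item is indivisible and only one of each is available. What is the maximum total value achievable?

Check high-value combinations within 13 min:
- A+C+D: time 5+5+2=12, value 45+17+43=105
- A+D+E: time 5+2+5=12, value 45+43+13=101
- A+B+D: time 5+2+2=9, value 45+8+43=96
Best: 105 marks.

105 marks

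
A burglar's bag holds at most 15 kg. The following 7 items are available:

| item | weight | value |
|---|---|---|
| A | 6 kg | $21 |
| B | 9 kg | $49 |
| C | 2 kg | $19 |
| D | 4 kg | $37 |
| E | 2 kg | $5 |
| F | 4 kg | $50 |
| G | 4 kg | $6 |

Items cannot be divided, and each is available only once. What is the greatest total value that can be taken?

Check high-value combinations within 15 kg:
- B+C+F: weight 9+2+4=15, value 49+19+50=118
- C+D+F+G: weight 2+4+4+4=14, value 19+37+50+6=112
- C+D+E+F: weight 2+4+2+4=12, value 19+37+5+50=111
- A+D+F: weight 6+4+4=14, value 21+37+50=108
- C+D+F: weight 2+4+4=10, value 19+37+50=106
Best: $118.

$118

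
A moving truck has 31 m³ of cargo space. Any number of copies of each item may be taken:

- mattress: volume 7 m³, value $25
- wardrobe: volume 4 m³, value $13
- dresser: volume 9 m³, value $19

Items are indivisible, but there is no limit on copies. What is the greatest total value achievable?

Best value-per-unit is mattress at 25/7; filling with it alone gives 4×25 = 100.
Optimal mix: 1×mattress + 6×wardrobe → volume 31, value 103.

$103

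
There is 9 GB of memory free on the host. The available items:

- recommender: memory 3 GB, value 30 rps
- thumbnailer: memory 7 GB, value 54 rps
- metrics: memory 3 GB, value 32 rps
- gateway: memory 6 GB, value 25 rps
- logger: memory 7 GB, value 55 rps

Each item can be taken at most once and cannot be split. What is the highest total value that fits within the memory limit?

62 rps

This is a 0/1 knapsack; check combinations near the capacity.
- recommender+metrics: memory 3+3=6, value 30+32=62
- metrics+gateway: memory 3+6=9, value 32+25=57
- logger: memory 7, value 55
- recommender+gateway: memory 3+6=9, value 30+25=55
- thumbnailer: memory 7, value 54
Best: 62 rps.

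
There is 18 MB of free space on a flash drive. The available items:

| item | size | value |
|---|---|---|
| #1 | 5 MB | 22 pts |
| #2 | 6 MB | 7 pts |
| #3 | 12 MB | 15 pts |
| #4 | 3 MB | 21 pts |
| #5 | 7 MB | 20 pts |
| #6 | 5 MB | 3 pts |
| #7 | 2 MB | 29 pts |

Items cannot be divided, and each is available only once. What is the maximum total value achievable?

92 pts

Check high-value combinations within 18 MB:
- #1+#4+#5+#7: size 5+3+7+2=17, value 22+21+20+29=92
- #1+#2+#4+#7: size 5+6+3+2=16, value 22+7+21+29=79
- #2+#4+#5+#7: size 6+3+7+2=18, value 7+21+20+29=77
- #1+#4+#6+#7: size 5+3+5+2=15, value 22+21+3+29=75
- #4+#5+#6+#7: size 3+7+5+2=17, value 21+20+3+29=73
Best: 92 pts.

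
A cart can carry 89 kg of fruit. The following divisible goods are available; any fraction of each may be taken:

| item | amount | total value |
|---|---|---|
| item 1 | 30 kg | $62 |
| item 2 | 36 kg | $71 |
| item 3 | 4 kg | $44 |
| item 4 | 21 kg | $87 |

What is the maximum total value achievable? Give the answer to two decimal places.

Take in order of value per unit:
- item 3 (44/4 per unit): all 4 → value 44, running total 44.00
- item 4 (87/21 per unit): all 21 → value 87, running total 131.00
- item 1 (62/30 per unit): all 30 → value 62, running total 193.00
- item 2 (71/36 per unit): 34 of 36 → value 34×71/36 = 67.0556, running total 260.06
Total 260.06.

260.06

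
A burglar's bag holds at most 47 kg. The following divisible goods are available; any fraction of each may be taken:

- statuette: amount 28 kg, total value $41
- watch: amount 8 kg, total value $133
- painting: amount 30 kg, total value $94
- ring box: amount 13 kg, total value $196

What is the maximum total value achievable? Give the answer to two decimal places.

410.47

Take in order of value per unit:
- watch (133/8 per unit): all 8 → value 133, running total 133.00
- ring box (196/13 per unit): all 13 → value 196, running total 329.00
- painting (94/30 per unit): 26 of 30 → value 26×94/30 = 81.4667, running total 410.47
Total 410.47.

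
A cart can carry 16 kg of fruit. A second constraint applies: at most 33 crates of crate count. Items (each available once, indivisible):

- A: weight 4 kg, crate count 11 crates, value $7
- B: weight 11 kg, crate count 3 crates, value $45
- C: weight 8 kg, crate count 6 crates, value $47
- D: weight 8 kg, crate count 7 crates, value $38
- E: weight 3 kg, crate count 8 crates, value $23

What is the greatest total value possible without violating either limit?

$85

Feasible sets respecting both limits:
- C+D: weight 16, crate count 13, value 85
- A+C+E: weight 15, crate count 25, value 77
- C+E: weight 11, crate count 14, value 70
- B+E: weight 14, crate count 11, value 68
Best: $85.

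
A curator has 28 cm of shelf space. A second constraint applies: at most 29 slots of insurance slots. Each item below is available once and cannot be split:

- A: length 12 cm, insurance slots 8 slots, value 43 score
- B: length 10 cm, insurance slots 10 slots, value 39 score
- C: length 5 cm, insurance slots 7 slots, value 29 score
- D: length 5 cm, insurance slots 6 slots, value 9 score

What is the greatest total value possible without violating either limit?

Feasible sets respecting both limits:
- A+B+C: length 27, insurance slots 25, value 111
- A+B+D: length 27, insurance slots 24, value 91
- A+B: length 22, insurance slots 18, value 82
- A+C+D: length 22, insurance slots 21, value 81
Best: 111 score.

111 score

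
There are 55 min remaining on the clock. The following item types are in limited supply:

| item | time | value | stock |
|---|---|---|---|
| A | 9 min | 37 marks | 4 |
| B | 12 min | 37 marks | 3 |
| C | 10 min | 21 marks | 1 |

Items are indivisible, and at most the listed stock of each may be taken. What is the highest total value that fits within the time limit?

Best selections within time 55 and stock limits:
- 4×A + 1×B: time 48, value 185
- 3×A + 2×B: time 51, value 185
- 2×A + 3×B: time 54, value 185
Best: 185 marks.

185 marks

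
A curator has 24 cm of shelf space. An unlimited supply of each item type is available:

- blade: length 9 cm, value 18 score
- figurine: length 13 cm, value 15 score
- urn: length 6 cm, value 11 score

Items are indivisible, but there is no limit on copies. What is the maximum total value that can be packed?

Best value-per-unit is blade at 18/9; filling with it alone gives 2×18 = 36.
Optimal mix: 2×blade + 1×urn → length 24, value 47.

47 score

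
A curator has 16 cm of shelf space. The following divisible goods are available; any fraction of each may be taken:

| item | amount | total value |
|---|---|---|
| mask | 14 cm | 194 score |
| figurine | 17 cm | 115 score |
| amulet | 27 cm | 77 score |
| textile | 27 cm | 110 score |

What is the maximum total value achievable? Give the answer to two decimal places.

Take in order of value per unit:
- mask (194/14 per unit): all 14 → value 194, running total 194.00
- figurine (115/17 per unit): 2 of 17 → value 2×115/17 = 13.5294, running total 207.53
Total 207.53.

207.53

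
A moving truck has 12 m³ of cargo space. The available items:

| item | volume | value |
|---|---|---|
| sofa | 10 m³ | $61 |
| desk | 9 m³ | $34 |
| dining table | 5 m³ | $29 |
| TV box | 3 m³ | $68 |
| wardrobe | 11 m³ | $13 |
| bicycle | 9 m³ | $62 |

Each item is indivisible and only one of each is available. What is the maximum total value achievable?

This is a 0/1 knapsack; check combinations near the capacity.
- TV box+bicycle: volume 3+9=12, value 68+62=130
- desk+TV box: volume 9+3=12, value 34+68=102
- dining table+TV box: volume 5+3=8, value 29+68=97
- TV box: volume 3, value 68
Best: $130.

$130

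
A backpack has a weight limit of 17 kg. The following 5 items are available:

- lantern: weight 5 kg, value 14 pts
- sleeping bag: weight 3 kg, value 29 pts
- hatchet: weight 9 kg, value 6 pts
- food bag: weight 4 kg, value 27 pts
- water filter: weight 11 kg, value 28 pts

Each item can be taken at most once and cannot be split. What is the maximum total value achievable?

70 pts

Check high-value combinations within 17 kg:
- lantern+sleeping bag+food bag: weight 5+3+4=12, value 14+29+27=70
- sleeping bag+hatchet+food bag: weight 3+9+4=16, value 29+6+27=62
- sleeping bag+water filter: weight 3+11=14, value 29+28=57
Best: 70 pts.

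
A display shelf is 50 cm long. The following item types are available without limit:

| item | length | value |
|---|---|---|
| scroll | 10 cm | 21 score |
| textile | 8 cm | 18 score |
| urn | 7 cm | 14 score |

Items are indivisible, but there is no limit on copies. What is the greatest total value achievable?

111 score

Best value-per-unit is textile at 18/8; filling with it alone gives 6×18 = 108.
Optimal mix: 1×scroll + 5×textile → length 50, value 111.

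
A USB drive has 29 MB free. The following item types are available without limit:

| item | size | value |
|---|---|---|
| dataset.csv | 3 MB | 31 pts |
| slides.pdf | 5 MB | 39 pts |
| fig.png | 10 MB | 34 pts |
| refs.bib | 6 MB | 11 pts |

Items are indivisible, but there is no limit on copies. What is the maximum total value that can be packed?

Best value-per-unit is dataset.csv at 31/3; filling with it alone gives 9×31 = 279.
Optimal mix: 8×dataset.csv + 1×slides.pdf → size 29, value 287.

287 pts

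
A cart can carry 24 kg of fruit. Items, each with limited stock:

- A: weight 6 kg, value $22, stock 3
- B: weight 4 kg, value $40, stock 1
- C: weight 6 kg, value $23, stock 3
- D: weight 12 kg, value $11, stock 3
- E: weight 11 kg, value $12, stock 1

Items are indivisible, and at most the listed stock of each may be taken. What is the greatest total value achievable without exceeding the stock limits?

$109

Best selections within weight 24 and stock limits:
- 1×B + 3×C: weight 22, value 109
- 1×A + 1×B + 2×C: weight 22, value 108
Best: $109.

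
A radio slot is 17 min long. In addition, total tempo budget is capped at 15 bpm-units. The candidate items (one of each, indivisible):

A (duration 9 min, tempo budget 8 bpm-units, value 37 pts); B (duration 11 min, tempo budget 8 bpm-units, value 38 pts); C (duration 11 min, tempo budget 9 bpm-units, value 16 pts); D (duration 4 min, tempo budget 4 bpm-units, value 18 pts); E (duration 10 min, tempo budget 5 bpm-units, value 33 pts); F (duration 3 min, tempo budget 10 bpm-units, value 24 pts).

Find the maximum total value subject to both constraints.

57 pts

Feasible sets respecting both limits:
- E+F: duration 13, tempo budget 15, value 57
- B+D: duration 15, tempo budget 12, value 56
- A+D: duration 13, tempo budget 12, value 55
- D+E: duration 14, tempo budget 9, value 51
Best: 57 pts.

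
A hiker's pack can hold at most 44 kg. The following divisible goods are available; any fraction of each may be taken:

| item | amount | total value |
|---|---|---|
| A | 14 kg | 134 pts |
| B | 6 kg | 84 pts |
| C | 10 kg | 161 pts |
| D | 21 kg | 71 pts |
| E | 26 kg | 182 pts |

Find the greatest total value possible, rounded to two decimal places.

Take in order of value per unit:
- C (161/10 per unit): all 10 → value 161, running total 161.00
- B (84/6 per unit): all 6 → value 84, running total 245.00
- A (134/14 per unit): all 14 → value 134, running total 379.00
- E (182/26 per unit): 14 of 26 → value 14×182/26 = 98.0000, running total 477.00
Total 477.00.

477.00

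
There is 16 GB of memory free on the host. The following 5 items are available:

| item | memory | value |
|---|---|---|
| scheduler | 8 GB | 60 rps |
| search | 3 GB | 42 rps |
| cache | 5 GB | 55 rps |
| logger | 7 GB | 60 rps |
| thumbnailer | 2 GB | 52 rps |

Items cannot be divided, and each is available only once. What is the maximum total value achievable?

Check high-value combinations within 16 GB:
- cache+logger+thumbnailer: memory 5+7+2=14, value 55+60+52=167
- scheduler+cache+thumbnailer: memory 8+5+2=15, value 60+55+52=167
- search+cache+logger: memory 3+5+7=15, value 42+55+60=157
- scheduler+search+cache: memory 8+3+5=16, value 60+42+55=157
Best: 167 rps.

167 rps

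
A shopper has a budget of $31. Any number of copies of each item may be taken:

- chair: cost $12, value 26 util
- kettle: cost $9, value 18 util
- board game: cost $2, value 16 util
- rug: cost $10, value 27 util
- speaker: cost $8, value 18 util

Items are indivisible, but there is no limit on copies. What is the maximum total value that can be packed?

240 util

Best value-per-unit is board game at 16/2, and filling with it alone uses cost 15×2=30. No mix of the others beats 15×16 = 240.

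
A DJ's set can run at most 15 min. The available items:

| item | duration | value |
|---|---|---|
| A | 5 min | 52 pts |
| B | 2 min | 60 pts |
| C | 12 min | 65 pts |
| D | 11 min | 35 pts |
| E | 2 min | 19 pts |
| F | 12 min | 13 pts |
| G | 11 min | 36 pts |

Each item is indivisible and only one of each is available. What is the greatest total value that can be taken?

131 pts

This is a 0/1 knapsack; check combinations near the capacity.
- A+B+E: duration 5+2+2=9, value 52+60+19=131
- B+C: duration 2+12=14, value 60+65=125
- B+E+G: duration 2+2+11=15, value 60+19+36=115
Best: 131 pts.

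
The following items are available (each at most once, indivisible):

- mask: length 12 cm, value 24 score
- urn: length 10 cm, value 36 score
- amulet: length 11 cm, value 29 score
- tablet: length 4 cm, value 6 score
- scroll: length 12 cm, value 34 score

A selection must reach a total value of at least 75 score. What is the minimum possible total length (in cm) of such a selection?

26

Subsets with value ≥ 75, sorted by total length:
- urn+tablet+scroll: length 26, value 76
- urn+amulet+scroll: length 33, value 99
- mask+urn+amulet: length 33, value 89
- mask+urn+scroll: length 34, value 94
Minimum length: 26 cm.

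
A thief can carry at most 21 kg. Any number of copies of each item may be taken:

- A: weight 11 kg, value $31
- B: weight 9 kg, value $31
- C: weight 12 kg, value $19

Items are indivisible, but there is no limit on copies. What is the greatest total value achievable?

$62

Best value-per-unit is B at 31/9; filling with it alone gives 2×31 = 62.
Optimal mix: 1×A + 1×B → weight 20, value 62.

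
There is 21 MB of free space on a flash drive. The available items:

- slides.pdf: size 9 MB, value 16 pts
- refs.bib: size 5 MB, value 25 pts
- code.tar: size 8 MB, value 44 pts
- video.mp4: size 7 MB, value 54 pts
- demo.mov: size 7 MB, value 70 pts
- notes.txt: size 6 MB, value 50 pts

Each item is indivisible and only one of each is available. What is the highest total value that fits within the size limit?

174 pts

Check high-value combinations within 21 MB:
- video.mp4+demo.mov+notes.txt: size 7+7+6=20, value 54+70+50=174
- code.tar+demo.mov+notes.txt: size 8+7+6=21, value 44+70+50=164
- refs.bib+video.mp4+demo.mov: size 5+7+7=19, value 25+54+70=149
- code.tar+video.mp4+notes.txt: size 8+7+6=21, value 44+54+50=148
Best: 174 pts.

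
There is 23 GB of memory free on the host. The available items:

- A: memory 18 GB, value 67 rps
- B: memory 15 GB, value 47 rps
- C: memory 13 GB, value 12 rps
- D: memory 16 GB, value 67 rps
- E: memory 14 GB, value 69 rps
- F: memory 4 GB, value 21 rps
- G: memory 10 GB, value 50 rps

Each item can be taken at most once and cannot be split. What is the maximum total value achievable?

90 rps

This is a 0/1 knapsack; check combinations near the capacity.
- E+F: memory 14+4=18, value 69+21=90
- D+F: memory 16+4=20, value 67+21=88
- A+F: memory 18+4=22, value 67+21=88
- F+G: memory 4+10=14, value 21+50=71
- E: memory 14, value 69
Best: 90 rps.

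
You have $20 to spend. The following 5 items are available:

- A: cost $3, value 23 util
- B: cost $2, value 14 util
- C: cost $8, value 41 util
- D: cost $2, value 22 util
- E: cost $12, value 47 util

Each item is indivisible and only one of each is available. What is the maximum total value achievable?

106 util

This is a 0/1 knapsack; check combinations near the capacity.
- A+B+D+E: cost 3+2+2+12=19, value 23+14+22+47=106
- A+B+C+D: cost 3+2+8+2=15, value 23+14+41+22=100
- A+D+E: cost 3+2+12=17, value 23+22+47=92
Best: 106 util.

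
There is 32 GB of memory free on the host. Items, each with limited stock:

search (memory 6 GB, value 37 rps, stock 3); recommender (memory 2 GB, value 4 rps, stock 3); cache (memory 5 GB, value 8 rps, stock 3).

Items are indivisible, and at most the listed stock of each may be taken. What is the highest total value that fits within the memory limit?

Best selections within memory 32 and stock limits:
- 3×search + 2×recommender + 2×cache: memory 32, value 135
- 3×search + 3×recommender + 1×cache: memory 29, value 131
- 3×search + 1×recommender + 2×cache: memory 30, value 131
- 3×search + 2×recommender + 1×cache: memory 27, value 127
Best: 135 rps.

135 rps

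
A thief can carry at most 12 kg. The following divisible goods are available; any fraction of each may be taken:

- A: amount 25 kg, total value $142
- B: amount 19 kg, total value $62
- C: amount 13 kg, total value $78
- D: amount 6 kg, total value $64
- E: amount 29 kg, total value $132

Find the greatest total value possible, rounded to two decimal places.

Take in order of value per unit:
- D (64/6 per unit): all 6 → value 64, running total 64.00
- C (78/13 per unit): 6 of 13 → value 6×78/13 = 36.0000, running total 100.00
Total 100.00.

100.00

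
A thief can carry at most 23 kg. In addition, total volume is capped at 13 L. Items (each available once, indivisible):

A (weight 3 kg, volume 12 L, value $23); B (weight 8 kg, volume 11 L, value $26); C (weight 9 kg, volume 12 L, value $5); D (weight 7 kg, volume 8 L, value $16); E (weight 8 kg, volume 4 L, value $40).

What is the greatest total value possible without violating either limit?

Feasible sets respecting both limits:
- D+E: weight 15, volume 12, value 56
- E: weight 8, volume 4, value 40
- B: weight 8, volume 11, value 26
Best: $56.

$56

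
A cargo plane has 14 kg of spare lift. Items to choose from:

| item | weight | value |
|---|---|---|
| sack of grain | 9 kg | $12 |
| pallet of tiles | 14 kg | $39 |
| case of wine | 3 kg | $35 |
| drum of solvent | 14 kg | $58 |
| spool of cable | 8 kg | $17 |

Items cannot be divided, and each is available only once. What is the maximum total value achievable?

$58

Check high-value combinations within 14 kg:
- drum of solvent: weight 14, value 58
- case of wine+spool of cable: weight 3+8=11, value 35+17=52
- sack of grain+case of wine: weight 9+3=12, value 12+35=47
- pallet of tiles: weight 14, value 39
Best: $58.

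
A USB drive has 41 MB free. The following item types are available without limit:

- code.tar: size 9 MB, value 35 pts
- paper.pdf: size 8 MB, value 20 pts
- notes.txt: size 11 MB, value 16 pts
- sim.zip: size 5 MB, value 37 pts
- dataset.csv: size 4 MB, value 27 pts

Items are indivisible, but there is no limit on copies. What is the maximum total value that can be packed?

Best value-per-unit is sim.zip at 37/5, and filling with it alone uses size 8×5=40. No mix of the others beats 8×37 = 296.

296 pts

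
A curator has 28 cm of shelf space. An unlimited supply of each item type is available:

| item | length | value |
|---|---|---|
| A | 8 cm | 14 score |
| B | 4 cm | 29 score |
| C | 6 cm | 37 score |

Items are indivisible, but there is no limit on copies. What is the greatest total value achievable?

203 score

Best value-per-unit is B at 29/4, and filling with it alone uses length 7×4=28. No mix of the others beats 7×29 = 203.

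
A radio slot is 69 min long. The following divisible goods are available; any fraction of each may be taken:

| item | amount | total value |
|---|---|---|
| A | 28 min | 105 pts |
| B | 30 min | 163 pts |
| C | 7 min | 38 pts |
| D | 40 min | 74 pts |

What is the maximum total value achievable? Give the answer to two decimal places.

Take in order of value per unit:
- B (163/30 per unit): all 30 → value 163, running total 163.00
- C (38/7 per unit): all 7 → value 38, running total 201.00
- A (105/28 per unit): all 28 → value 105, running total 306.00
- D (74/40 per unit): 4 of 40 → value 4×74/40 = 7.4000, running total 313.40
Total 313.40.

313.40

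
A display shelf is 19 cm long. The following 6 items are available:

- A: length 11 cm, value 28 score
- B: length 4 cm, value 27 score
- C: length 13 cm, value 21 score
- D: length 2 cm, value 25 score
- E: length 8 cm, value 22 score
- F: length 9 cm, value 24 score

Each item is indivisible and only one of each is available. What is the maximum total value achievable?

Check high-value combinations within 19 cm:
- A+B+D: length 11+4+2=17, value 28+27+25=80
- B+D+F: length 4+2+9=15, value 27+25+24=76
- B+D+E: length 4+2+8=14, value 27+25+22=74
- B+C+D: length 4+13+2=19, value 27+21+25=73
Best: 80 score.

80 score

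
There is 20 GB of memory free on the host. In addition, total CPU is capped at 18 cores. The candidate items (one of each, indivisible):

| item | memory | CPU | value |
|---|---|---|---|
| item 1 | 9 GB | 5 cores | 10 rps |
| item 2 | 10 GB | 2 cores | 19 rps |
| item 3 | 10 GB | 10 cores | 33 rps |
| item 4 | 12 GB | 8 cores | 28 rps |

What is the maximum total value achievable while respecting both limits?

Feasible sets respecting both limits:
- item 2+item 3: memory 20, CPU 12, value 52
- item 1+item 3: memory 19, CPU 15, value 43
- item 3: memory 10, CPU 10, value 33
- item 1+item 2: memory 19, CPU 7, value 29
Best: 52 rps.

52 rps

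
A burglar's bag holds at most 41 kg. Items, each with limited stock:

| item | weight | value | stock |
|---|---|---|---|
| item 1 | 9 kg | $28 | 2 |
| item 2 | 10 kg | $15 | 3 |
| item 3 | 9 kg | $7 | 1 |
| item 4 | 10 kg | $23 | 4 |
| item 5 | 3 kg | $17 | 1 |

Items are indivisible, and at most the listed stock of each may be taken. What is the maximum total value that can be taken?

Best selections within weight 41 and stock limits:
- 2×item 1 + 2×item 4 + 1×item 5: weight 41, value 119
- 2×item 1 + 1×item 2 + 1×item 4 + 1×item 5: weight 41, value 111
Best: $119.

$119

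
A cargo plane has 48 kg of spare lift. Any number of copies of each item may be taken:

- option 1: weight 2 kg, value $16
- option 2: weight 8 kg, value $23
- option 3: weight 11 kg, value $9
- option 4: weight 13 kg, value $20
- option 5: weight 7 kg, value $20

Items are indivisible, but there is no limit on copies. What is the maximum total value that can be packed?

$384

Best value-per-unit is option 1 at 16/2, and filling with it alone uses weight 24×2=48. No mix of the others beats 24×16 = 384.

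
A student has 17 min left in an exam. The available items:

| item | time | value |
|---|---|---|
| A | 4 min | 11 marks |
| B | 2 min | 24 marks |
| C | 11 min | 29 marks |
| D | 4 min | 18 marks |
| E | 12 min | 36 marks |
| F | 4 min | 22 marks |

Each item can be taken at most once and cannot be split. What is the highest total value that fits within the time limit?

This is a 0/1 knapsack; check combinations near the capacity.
- A+B+D+F: time 4+2+4+4=14, value 11+24+18+22=75
- B+C+F: time 2+11+4=17, value 24+29+22=75
- B+C+D: time 2+11+4=17, value 24+29+18=71
- B+D+F: time 2+4+4=10, value 24+18+22=64
Best: 75 marks.

75 marks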